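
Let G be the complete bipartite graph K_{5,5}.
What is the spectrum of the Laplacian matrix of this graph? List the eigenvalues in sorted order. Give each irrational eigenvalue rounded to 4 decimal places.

The graph has 10 vertices and degree multiset [5, 5, 5, 5, 5, 5, 5, 5, 5, 5]; D is the diagonal matrix of degrees and L = D - A. L is symmetric positive semidefinite, so every eigenvalue is real and nonnegative. The eigenvalues sum to 50, which equals trace(L) = 2|E|.

[0, 5, 5, 5, 5, 5, 5, 5, 5, 10]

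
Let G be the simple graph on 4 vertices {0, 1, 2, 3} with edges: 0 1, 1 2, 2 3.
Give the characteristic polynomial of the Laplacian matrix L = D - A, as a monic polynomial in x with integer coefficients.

x^4 - 6x^3 + 10x^2 - 4x

Each diagonal entry of L is the vertex degree and each off-diagonal entry is -1 where an edge is present, 0 otherwise; in the order [0, 1, 2, 3] the diagonal is [1, 2, 2, 1]. Computing det(xI - L) by cofactor expansion (or equivalently via sum-over-permutations) gives x^4 - 6x^3 + 10x^2 - 4x. Since p(0) = det(-L) = 0, x divides p(x). There is one zero in the spectrum, matching the 1 component.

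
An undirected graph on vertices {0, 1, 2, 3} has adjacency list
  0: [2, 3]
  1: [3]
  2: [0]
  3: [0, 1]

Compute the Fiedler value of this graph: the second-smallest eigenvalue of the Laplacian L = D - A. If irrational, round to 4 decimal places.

0.5858

With the vertex order [0, 1, 2, 3], the degrees are [2, 1, 1, 2], giving D = diag(2, 1, 1, 2) and L = D - A. The smallest Laplacian eigenvalue is always 0. The next one, lambda_2 = 0.5858, measures how hard the graph is to disconnect: larger values mean better connectivity.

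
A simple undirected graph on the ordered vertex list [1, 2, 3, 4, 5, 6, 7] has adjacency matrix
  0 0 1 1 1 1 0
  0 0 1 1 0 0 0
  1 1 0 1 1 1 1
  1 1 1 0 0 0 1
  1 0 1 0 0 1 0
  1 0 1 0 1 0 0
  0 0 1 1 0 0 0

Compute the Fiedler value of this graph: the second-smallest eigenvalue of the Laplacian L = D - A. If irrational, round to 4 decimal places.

With the vertex order [1, 2, 3, 4, 5, 6, 7], the degrees are [4, 2, 6, 4, 3, 3, 2], giving D = diag(4, 2, 6, 4, 3, 3, 2) and L = D - A. Computing the eigenvalues of L and sorting gives [0, 1.4384, 2, 4, 4, 5.5616, 7]. The Fiedler value lambda_2 = 1.4384 is strictly positive, so the graph is connected. By the matrix-tree theorem the graph has (1/7) * product of the nonzero eigenvalues = 256 spanning trees.

1.4384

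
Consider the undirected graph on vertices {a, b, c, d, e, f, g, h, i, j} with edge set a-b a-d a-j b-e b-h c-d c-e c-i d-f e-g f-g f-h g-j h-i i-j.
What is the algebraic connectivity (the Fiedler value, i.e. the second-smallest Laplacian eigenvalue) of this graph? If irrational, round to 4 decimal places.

2

With the vertex order [a, b, c, d, e, f, g, h, i, j], the degrees are [3, 3, 3, 3, 3, 3, 3, 3, 3, 3], giving D = diag(3, 3, 3, 3, 3, 3, 3, 3, 3, 3) and L = D - A. The sorted Laplacian eigenvalues are [0, 2, 2, 2, 2, 2, 5, 5, 5, 5]; the algebraic connectivity is the second entry, 2.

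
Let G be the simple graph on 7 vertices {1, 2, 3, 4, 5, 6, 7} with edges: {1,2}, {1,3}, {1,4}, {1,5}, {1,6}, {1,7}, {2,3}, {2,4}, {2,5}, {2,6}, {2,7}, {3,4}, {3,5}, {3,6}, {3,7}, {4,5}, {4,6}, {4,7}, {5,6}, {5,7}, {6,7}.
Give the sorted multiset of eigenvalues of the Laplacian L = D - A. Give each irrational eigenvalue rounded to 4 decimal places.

[0, 7, 7, 7, 7, 7, 7]

Reading degrees in the order [1, 2, 3, 4, 5, 6, 7] gives [6, 6, 6, 6, 6, 6, 6]; set D = diag(6, 6, 6, 6, 6, 6, 6) and form L = D - A. L is symmetric positive semidefinite, so every eigenvalue is real and nonnegative. The largest eigenvalue, 7, is at most the vertex count 7.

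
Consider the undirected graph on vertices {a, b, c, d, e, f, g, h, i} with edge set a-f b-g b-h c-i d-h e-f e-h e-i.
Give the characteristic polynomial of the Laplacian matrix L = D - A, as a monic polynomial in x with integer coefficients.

x^9 - 16x^8 + 103x^7 - 344x^6 + 640x^5 - 662x^4 + 361x^3 - 94x^2 + 9x

With the vertex order [a, b, c, d, e, f, g, h, i], the degrees are [1, 2, 1, 1, 3, 2, 1, 3, 2], giving D = diag(1, 2, 1, 1, 3, 2, 1, 3, 2) and L = D - A. Computing det(xI - L) by cofactor expansion (or equivalently via sum-over-permutations) gives x^9 - 16x^8 + 103x^7 - 344x^6 + 640x^5 - 662x^4 + 361x^3 - 94x^2 + 9x. The coefficient of x^8 equals -trace(L) = -16, matching the sum of degrees. By the matrix-tree theorem the graph has (1/9) * product of the nonzero eigenvalues = 1 spanning tree. The eigenvalues sum to 16, which equals trace(L) = 2|E|.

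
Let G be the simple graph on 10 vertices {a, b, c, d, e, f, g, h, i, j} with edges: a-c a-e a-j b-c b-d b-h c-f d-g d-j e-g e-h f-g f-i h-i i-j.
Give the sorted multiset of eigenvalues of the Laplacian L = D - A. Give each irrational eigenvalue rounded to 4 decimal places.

Reading degrees in the order [a, b, c, d, e, f, g, h, i, j] gives [3, 3, 3, 3, 3, 3, 3, 3, 3, 3]; set D = diag(3, 3, 3, 3, 3, 3, 3, 3, 3, 3) and form L = D - A. The multiplicity of 0 as a Laplacian eigenvalue equals the number of connected components. The eigenvalues sum to 30, which equals trace(L) = 2|E|.

[0, 2, 2, 2, 2, 2, 5, 5, 5, 5]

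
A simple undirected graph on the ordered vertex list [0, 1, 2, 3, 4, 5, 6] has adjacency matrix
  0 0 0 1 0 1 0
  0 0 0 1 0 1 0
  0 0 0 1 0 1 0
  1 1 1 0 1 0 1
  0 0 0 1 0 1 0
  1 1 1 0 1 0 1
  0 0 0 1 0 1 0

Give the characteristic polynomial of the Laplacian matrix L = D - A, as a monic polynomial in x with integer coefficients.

x^7 - 20x^6 + 155x^5 - 600x^4 + 1240x^3 - 1312x^2 + 560x

With the vertex order [0, 1, 2, 3, 4, 5, 6], the degrees are [2, 2, 2, 5, 2, 5, 2], giving D = diag(2, 2, 2, 5, 2, 5, 2) and L = D - A. The eigenvalues of L are [0, 2, 2, 2, 2, 5, 7]; the characteristic polynomial is the product of (x - lambda_i), which multiplies out to x^7 - 20x^6 + 155x^5 - 600x^4 + 1240x^3 - 1312x^2 + 560x. The coefficient of x^6 equals -trace(L) = -20, matching the sum of degrees. There is one zero in the spectrum, matching the 1 component.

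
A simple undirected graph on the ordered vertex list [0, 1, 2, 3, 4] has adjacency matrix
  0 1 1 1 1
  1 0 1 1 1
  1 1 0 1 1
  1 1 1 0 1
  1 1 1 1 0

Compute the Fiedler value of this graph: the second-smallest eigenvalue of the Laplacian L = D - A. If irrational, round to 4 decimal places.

5

Each diagonal entry of L is the vertex degree and each off-diagonal entry is -1 where an edge is present, 0 otherwise; in the order [0, 1, 2, 3, 4] the diagonal is [4, 4, 4, 4, 4]. Computing the eigenvalues of L and sorting gives [0, 5, 5, 5, 5]. The Fiedler value lambda_2 = 5 is strictly positive, so the graph is connected. The largest eigenvalue, 5, is at most the vertex count 5.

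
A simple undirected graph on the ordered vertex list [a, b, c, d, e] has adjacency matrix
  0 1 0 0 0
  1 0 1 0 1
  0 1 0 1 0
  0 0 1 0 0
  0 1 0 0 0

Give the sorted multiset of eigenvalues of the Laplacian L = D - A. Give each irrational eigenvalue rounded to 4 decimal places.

With the vertex order [a, b, c, d, e], the degrees are [1, 3, 2, 1, 1], giving D = diag(1, 3, 2, 1, 1) and L = D - A. The multiplicity of 0 as a Laplacian eigenvalue equals the number of connected components. The single zero eigenvalue shows the graph is connected.

[0, 0.5188, 1, 2.3111, 4.1701]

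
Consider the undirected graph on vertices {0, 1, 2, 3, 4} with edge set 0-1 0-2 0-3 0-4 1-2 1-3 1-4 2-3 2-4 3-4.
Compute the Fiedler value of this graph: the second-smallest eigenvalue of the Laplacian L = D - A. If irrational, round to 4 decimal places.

Reading degrees in the order [0, 1, 2, 3, 4] gives [4, 4, 4, 4, 4]; set D = diag(4, 4, 4, 4, 4) and form L = D - A. Computing the eigenvalues of L and sorting gives [0, 5, 5, 5, 5]. The Fiedler value lambda_2 = 5 is strictly positive, so the graph is connected. The eigenvalues sum to 20, which equals trace(L) = 2|E|. The largest eigenvalue, 5, is at most the vertex count 5.

5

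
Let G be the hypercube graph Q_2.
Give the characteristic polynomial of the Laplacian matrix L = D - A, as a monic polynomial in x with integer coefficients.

x^4 - 8x^3 + 20x^2 - 16x

The graph has 4 vertices and degree multiset [2, 2, 2, 2]; D is the diagonal matrix of degrees and L = D - A. Computing det(xI - L) by cofactor expansion (or equivalently via sum-over-permutations) gives x^4 - 8x^3 + 20x^2 - 16x. The coefficient of x^3 equals -trace(L) = -8, matching the sum of degrees. By the matrix-tree theorem the graph has (1/4) * product of the nonzero eigenvalues = 4 spanning trees. The largest eigenvalue, 4, is at most the vertex count 4.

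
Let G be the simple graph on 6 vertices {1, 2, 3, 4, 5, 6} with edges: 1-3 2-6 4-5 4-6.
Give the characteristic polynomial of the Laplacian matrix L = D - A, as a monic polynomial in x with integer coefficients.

Reading degrees in the order [1, 2, 3, 4, 5, 6] gives [1, 1, 1, 2, 1, 2]; set D = diag(1, 1, 1, 2, 1, 2) and form L = D - A. Computing det(xI - L) by cofactor expansion (or equivalently via sum-over-permutations) gives x^6 - 8x^5 + 22x^4 - 24x^3 + 8x^2. The constant term is 0 because L is singular (the all-ones vector lies in its kernel). There are 2 zeros in the spectrum, matching the 2 components. The largest eigenvalue, 3.4142, is at most the vertex count 6.

x^6 - 8x^5 + 22x^4 - 24x^3 + 8x^2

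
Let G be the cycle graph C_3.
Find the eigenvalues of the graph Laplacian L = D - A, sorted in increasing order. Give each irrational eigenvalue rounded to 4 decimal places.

The graph has 3 vertices and degree multiset [2, 2, 2]; D is the diagonal matrix of degrees and L = D - A. The multiplicity of 0 as a Laplacian eigenvalue equals the number of connected components. The single zero eigenvalue shows the graph is connected. The eigenvalues sum to 6, which equals trace(L) = 2|E|. There is one zero in the spectrum, matching the 1 component.

[0, 3, 3]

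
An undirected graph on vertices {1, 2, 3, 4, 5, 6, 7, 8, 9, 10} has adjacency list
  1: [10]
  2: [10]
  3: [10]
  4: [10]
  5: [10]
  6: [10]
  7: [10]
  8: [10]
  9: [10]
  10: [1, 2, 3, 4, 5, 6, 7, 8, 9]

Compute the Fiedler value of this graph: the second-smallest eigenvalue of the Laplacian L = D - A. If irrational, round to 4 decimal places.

Reading degrees in the order [1, 2, 3, 4, 5, 6, 7, 8, 9, 10] gives [1, 1, 1, 1, 1, 1, 1, 1, 1, 9]; set D = diag(1, 1, 1, 1, 1, 1, 1, 1, 1, 9) and form L = D - A. Computing the eigenvalues of L and sorting gives [0, 1, 1, 1, 1, 1, 1, 1, 1, 10]. The Fiedler value lambda_2 = 1 is strictly positive, so the graph is connected. There is one zero in the spectrum, matching the 1 component.

1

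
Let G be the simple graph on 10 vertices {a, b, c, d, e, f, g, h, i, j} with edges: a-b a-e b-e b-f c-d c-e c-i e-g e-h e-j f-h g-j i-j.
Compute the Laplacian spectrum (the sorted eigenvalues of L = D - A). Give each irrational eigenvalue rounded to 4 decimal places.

[0, 0.4864, 0.9036, 1.4612, 1.7686, 2.6103, 3.4472, 3.9258, 4.1769, 7.2200]

Each diagonal entry of L is the vertex degree and each off-diagonal entry is -1 where an edge is present, 0 otherwise; in the order [a, b, c, d, e, f, g, h, i, j] the diagonal is [2, 3, 3, 1, 6, 2, 2, 2, 2, 3]. Since every row of L sums to 0, the all-ones vector is in the kernel and 0 is an eigenvalue. The single zero eigenvalue shows the graph is connected. By the matrix-tree theorem the graph has (1/10) * product of the nonzero eigenvalues = 121 spanning trees.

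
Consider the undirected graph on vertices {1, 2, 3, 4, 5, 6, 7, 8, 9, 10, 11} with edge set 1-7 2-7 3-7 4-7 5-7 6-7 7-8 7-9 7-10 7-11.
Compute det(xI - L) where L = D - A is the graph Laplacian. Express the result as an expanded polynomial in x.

x^11 - 20x^10 + 135x^9 - 480x^8 + 1050x^7 - 1512x^6 + 1470x^5 - 960x^4 + 405x^3 - 100x^2 + 11x

Reading degrees in the order [1, 2, 3, 4, 5, 6, 7, 8, 9, 10, 11] gives [1, 1, 1, 1, 1, 1, 10, 1, 1, 1, 1]; set D = diag(1, 1, 1, 1, 1, 1, 10, 1, 1, 1, 1) and form L = D - A. Computing det(xI - L) by cofactor expansion (or equivalently via sum-over-permutations) gives x^11 - 20x^10 + 135x^9 - 480x^8 + 1050x^7 - 1512x^6 + 1470x^5 - 960x^4 + 405x^3 - 100x^2 + 11x. Since p(0) = det(-L) = 0, x divides p(x). The eigenvalues sum to 20, which equals trace(L) = 2|E|.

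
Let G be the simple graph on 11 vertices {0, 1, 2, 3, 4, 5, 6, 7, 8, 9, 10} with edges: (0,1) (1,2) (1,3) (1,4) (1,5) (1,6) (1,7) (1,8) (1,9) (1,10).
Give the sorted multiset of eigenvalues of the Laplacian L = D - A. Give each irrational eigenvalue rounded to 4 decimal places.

Each diagonal entry of L is the vertex degree and each off-diagonal entry is -1 where an edge is present, 0 otherwise; in the order [0, 1, 2, 3, 4, 5, 6, 7, 8, 9, 10] the diagonal is [1, 10, 1, 1, 1, 1, 1, 1, 1, 1, 1]. L is symmetric positive semidefinite, so every eigenvalue is real and nonnegative. The eigenvalues sum to 20, which equals trace(L) = 2|E|.

[0, 1, 1, 1, 1, 1, 1, 1, 1, 1, 11]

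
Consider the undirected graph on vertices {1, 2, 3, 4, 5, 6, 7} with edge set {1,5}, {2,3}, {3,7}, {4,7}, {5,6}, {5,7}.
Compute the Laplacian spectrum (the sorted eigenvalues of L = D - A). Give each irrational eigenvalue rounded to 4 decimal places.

Each diagonal entry of L is the vertex degree and each off-diagonal entry is -1 where an edge is present, 0 otherwise; in the order [1, 2, 3, 4, 5, 6, 7] the diagonal is [1, 1, 2, 1, 3, 1, 3]. Diagonalising L (or applying a numerical eigensolver to the 7x7 matrix) gives the spectrum above. There is one zero in the spectrum, matching the 1 component. The eigenvalues sum to 12, which equals trace(L) = 2|E|.

[0, 0.3217, 0.6802, 1, 2.1397, 3.2297, 4.6287]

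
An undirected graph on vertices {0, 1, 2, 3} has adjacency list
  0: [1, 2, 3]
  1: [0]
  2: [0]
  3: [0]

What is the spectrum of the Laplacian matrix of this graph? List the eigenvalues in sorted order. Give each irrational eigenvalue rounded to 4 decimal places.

With the vertex order [0, 1, 2, 3], the degrees are [3, 1, 1, 1], giving D = diag(3, 1, 1, 1) and L = D - A. Diagonalising L (or applying a numerical eigensolver to the 4x4 matrix) gives the spectrum above. The single zero eigenvalue shows the graph is connected. By the matrix-tree theorem the graph has (1/4) * product of the nonzero eigenvalues = 1 spanning tree.

[0, 1, 1, 4]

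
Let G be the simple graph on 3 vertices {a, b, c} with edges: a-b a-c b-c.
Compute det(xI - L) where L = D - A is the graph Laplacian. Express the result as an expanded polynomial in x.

x^3 - 6x^2 + 9x

With the vertex order [a, b, c], the degrees are [2, 2, 2], giving D = diag(2, 2, 2) and L = D - A. L has integer entries, so p(x) = det(xI - L) has integer coefficients. Expanding the determinant yields x^3 - 6x^2 + 9x. The coefficient of x^2 equals -trace(L) = -6, matching the sum of degrees. By the matrix-tree theorem the graph has (1/3) * product of the nonzero eigenvalues = 3 spanning trees. The largest eigenvalue, 3, is at most the vertex count 3.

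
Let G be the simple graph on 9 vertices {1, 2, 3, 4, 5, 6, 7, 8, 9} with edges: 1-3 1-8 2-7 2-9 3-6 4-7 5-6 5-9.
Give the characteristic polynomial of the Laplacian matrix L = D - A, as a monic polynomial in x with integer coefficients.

x^9 - 16x^8 + 105x^7 - 364x^6 + 715x^5 - 792x^4 + 462x^3 - 120x^2 + 9x

Reading degrees in the order [1, 2, 3, 4, 5, 6, 7, 8, 9] gives [2, 2, 2, 1, 2, 2, 2, 1, 2]; set D = diag(2, 2, 2, 1, 2, 2, 2, 1, 2) and form L = D - A. Computing det(xI - L) by cofactor expansion (or equivalently via sum-over-permutations) gives x^9 - 16x^8 + 105x^7 - 364x^6 + 715x^5 - 792x^4 + 462x^3 - 120x^2 + 9x. The constant term is 0 because L is singular (the all-ones vector lies in its kernel). The largest eigenvalue, 3.8794, is at most the vertex count 9.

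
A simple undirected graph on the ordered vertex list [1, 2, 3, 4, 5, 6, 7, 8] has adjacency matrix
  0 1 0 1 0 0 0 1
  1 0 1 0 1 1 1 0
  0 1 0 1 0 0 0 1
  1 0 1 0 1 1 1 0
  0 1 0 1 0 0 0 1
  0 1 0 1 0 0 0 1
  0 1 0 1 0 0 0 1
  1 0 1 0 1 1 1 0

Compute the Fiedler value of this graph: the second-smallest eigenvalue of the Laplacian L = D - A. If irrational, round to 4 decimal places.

Each diagonal entry of L is the vertex degree and each off-diagonal entry is -1 where an edge is present, 0 otherwise; in the order [1, 2, 3, 4, 5, 6, 7, 8] the diagonal is [3, 5, 3, 5, 3, 3, 3, 5]. Computing the eigenvalues of L and sorting gives [0, 3, 3, 3, 3, 5, 5, 8]. The Fiedler value lambda_2 = 3 is strictly positive, so the graph is connected. There is one zero in the spectrum, matching the 1 component. By the matrix-tree theorem the graph has (1/8) * product of the nonzero eigenvalues = 2025 spanning trees.

3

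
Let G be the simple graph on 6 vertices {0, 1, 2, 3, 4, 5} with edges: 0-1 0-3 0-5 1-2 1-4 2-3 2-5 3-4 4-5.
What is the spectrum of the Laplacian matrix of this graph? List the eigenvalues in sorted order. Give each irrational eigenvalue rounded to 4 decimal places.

[0, 3, 3, 3, 3, 6]

Each diagonal entry of L is the vertex degree and each off-diagonal entry is -1 where an edge is present, 0 otherwise; in the order [0, 1, 2, 3, 4, 5] the diagonal is [3, 3, 3, 3, 3, 3]. L is symmetric positive semidefinite, so every eigenvalue is real and nonnegative. The single zero eigenvalue shows the graph is connected.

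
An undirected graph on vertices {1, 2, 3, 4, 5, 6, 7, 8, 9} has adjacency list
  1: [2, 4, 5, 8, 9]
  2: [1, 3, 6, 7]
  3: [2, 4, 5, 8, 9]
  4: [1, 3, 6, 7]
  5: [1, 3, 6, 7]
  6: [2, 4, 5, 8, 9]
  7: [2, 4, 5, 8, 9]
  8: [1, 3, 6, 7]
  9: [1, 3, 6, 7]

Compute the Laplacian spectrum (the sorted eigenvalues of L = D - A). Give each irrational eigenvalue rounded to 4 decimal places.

[0, 4, 4, 4, 4, 5, 5, 5, 9]

With the vertex order [1, 2, 3, 4, 5, 6, 7, 8, 9], the degrees are [5, 4, 5, 4, 4, 5, 5, 4, 4], giving D = diag(5, 4, 5, 4, 4, 5, 5, 4, 4) and L = D - A. The multiplicity of 0 as a Laplacian eigenvalue equals the number of connected components. The eigenvalues sum to 40, which equals trace(L) = 2|E|.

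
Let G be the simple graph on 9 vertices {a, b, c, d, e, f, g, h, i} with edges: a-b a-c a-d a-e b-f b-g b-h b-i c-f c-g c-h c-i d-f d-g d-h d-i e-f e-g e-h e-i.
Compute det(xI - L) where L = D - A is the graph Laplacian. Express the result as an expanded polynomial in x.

x^9 - 40x^8 + 690x^7 - 6720x^6 + 40485x^5 - 154704x^4 + 366560x^3 - 492800x^2 + 288000x

Reading degrees in the order [a, b, c, d, e, f, g, h, i] gives [4, 5, 5, 5, 5, 4, 4, 4, 4]; set D = diag(4, 5, 5, 5, 5, 4, 4, 4, 4) and form L = D - A. Computing det(xI - L) by cofactor expansion (or equivalently via sum-over-permutations) gives x^9 - 40x^8 + 690x^7 - 6720x^6 + 40485x^5 - 154704x^4 + 366560x^3 - 492800x^2 + 288000x. The constant term is 0 because L is singular (the all-ones vector lies in its kernel). By the matrix-tree theorem the graph has (1/9) * product of the nonzero eigenvalues = 32000 spanning trees.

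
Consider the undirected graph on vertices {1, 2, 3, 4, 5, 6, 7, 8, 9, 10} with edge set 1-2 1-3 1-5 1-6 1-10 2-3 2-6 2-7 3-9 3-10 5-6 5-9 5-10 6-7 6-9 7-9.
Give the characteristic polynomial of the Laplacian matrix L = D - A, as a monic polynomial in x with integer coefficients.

x^10 - 32x^9 + 430x^8 - 3140x^7 + 13432x^6 - 33584x^5 + 45312x^4 - 25344x^3

Reading degrees in the order [1, 2, 3, 4, 5, 6, 7, 8, 9, 10] gives [5, 4, 4, 0, 4, 5, 3, 0, 4, 3]; set D = diag(5, 4, 4, 0, 4, 5, 3, 0, 4, 3) and form L = D - A. L has integer entries, so p(x) = det(xI - L) has integer coefficients. Expanding the determinant yields x^10 - 32x^9 + 430x^8 - 3140x^7 + 13432x^6 - 33584x^5 + 45312x^4 - 25344x^3. The constant term is 0 because L is singular (the all-ones vector lies in its kernel). The largest eigenvalue, 6.7321, is at most the vertex count 10.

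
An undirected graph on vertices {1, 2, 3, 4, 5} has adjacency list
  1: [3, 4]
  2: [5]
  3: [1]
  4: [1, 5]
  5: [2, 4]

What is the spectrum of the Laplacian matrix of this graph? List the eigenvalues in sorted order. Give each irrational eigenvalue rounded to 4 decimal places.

[0, 0.3820, 1.3820, 2.6180, 3.6180]

Reading degrees in the order [1, 2, 3, 4, 5] gives [2, 1, 1, 2, 2]; set D = diag(2, 1, 1, 2, 2) and form L = D - A. The multiplicity of 0 as a Laplacian eigenvalue equals the number of connected components. The largest eigenvalue, 3.6180, is at most the vertex count 5. There is one zero in the spectrum, matching the 1 component.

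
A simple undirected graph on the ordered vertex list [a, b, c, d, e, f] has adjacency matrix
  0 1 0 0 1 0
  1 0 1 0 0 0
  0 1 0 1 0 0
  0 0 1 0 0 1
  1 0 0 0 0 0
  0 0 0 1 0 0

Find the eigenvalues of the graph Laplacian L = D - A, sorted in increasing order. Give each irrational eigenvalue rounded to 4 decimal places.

[0, 0.2679, 1, 2, 3, 3.7321]

Each diagonal entry of L is the vertex degree and each off-diagonal entry is -1 where an edge is present, 0 otherwise; in the order [a, b, c, d, e, f] the diagonal is [2, 2, 2, 2, 1, 1]. Since every row of L sums to 0, the all-ones vector is in the kernel and 0 is an eigenvalue. There is one zero in the spectrum, matching the 1 component. The eigenvalues sum to 10, which equals trace(L) = 2|E|.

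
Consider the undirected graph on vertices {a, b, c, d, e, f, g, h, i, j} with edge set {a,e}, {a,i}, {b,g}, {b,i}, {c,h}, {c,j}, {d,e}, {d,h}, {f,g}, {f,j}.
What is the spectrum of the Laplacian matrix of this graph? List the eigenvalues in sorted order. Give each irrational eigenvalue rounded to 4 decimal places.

[0, 0.3820, 0.3820, 1.3820, 1.3820, 2.6180, 2.6180, 3.6180, 3.6180, 4]

With the vertex order [a, b, c, d, e, f, g, h, i, j], the degrees are [2, 2, 2, 2, 2, 2, 2, 2, 2, 2], giving D = diag(2, 2, 2, 2, 2, 2, 2, 2, 2, 2) and L = D - A. Since every row of L sums to 0, the all-ones vector is in the kernel and 0 is an eigenvalue. The single zero eigenvalue shows the graph is connected. The largest eigenvalue, 4, is at most the vertex count 10. By the matrix-tree theorem the graph has (1/10) * product of the nonzero eigenvalues = 10 spanning trees.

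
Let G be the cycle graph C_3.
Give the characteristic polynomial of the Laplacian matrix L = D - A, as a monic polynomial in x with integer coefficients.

x^3 - 6x^2 + 9x

The graph has 3 vertices and degree multiset [2, 2, 2]; D is the diagonal matrix of degrees and L = D - A. Computing det(xI - L) by cofactor expansion (or equivalently via sum-over-permutations) gives x^3 - 6x^2 + 9x. Since p(0) = det(-L) = 0, x divides p(x). The eigenvalues sum to 6, which equals trace(L) = 2|E|.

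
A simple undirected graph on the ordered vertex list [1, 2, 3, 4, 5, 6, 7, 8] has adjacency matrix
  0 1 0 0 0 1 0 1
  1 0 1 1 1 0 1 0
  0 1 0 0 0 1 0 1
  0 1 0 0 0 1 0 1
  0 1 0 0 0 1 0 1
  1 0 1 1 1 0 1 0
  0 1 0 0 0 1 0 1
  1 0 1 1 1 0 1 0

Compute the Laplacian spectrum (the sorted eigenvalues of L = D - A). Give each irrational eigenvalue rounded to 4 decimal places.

[0, 3, 3, 3, 3, 5, 5, 8]

Each diagonal entry of L is the vertex degree and each off-diagonal entry is -1 where an edge is present, 0 otherwise; in the order [1, 2, 3, 4, 5, 6, 7, 8] the diagonal is [3, 5, 3, 3, 3, 5, 3, 5]. Since every row of L sums to 0, the all-ones vector is in the kernel and 0 is an eigenvalue. The single zero eigenvalue shows the graph is connected. By the matrix-tree theorem the graph has (1/8) * product of the nonzero eigenvalues = 2025 spanning trees.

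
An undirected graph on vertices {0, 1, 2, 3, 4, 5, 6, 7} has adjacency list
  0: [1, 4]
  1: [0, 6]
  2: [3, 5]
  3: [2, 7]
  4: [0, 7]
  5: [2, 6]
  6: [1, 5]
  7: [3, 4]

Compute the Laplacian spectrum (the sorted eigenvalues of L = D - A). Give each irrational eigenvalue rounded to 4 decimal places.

Reading degrees in the order [0, 1, 2, 3, 4, 5, 6, 7] gives [2, 2, 2, 2, 2, 2, 2, 2]; set D = diag(2, 2, 2, 2, 2, 2, 2, 2) and form L = D - A. Diagonalising L (or applying a numerical eigensolver to the 8x8 matrix) gives the spectrum above. The single zero eigenvalue shows the graph is connected. The largest eigenvalue, 4, is at most the vertex count 8.

[0, 0.5858, 0.5858, 2, 2, 3.4142, 3.4142, 4]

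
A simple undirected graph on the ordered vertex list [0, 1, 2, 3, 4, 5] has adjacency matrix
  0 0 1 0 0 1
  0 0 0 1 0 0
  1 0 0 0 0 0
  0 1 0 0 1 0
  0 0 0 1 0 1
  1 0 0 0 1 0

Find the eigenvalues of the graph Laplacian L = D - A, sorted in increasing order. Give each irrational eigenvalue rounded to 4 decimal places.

With the vertex order [0, 1, 2, 3, 4, 5], the degrees are [2, 1, 1, 2, 2, 2], giving D = diag(2, 1, 1, 2, 2, 2) and L = D - A. Diagonalising L (or applying a numerical eigensolver to the 6x6 matrix) gives the spectrum above. The largest eigenvalue, 3.7321, is at most the vertex count 6.

[0, 0.2679, 1, 2, 3, 3.7321]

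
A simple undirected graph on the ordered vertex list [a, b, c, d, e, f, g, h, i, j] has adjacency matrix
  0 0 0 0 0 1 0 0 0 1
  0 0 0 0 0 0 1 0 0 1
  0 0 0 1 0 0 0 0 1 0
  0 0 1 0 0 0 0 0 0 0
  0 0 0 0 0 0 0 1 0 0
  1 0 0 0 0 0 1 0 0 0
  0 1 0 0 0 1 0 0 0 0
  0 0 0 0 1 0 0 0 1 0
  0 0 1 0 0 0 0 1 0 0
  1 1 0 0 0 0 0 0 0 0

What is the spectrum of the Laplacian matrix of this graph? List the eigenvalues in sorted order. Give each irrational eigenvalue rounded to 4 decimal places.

With the vertex order [a, b, c, d, e, f, g, h, i, j], the degrees are [2, 2, 2, 1, 1, 2, 2, 2, 2, 2], giving D = diag(2, 2, 2, 1, 1, 2, 2, 2, 2, 2) and L = D - A. Diagonalising L (or applying a numerical eigensolver to the 10x10 matrix) gives the spectrum above. The 2 zero eigenvalues correspond to the 2 connected components. There are 2 zeros in the spectrum, matching the 2 components. The largest eigenvalue, 3.6180, is at most the vertex count 10.

[0, 0, 0.3820, 1.3820, 1.3820, 1.3820, 2.6180, 3.6180, 3.6180, 3.6180]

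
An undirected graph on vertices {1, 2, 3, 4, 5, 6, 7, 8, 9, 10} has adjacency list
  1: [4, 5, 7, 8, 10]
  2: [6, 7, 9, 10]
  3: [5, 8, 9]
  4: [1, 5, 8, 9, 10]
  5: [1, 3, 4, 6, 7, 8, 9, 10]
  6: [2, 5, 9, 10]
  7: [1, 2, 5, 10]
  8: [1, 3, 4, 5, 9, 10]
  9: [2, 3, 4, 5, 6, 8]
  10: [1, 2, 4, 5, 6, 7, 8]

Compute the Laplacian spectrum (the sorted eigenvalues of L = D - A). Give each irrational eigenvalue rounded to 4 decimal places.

With the vertex order [1, 2, 3, 4, 5, 6, 7, 8, 9, 10], the degrees are [5, 4, 3, 5, 8, 4, 4, 6, 6, 7], giving D = diag(5, 4, 3, 5, 8, 4, 4, 6, 6, 7) and L = D - A. Since every row of L sums to 0, the all-ones vector is in the kernel and 0 is an eigenvalue. There is one zero in the spectrum, matching the 1 component. The largest eigenvalue, 9.1628, is at most the vertex count 10.

[0, 2.4456, 3.1002, 3.8809, 5.0644, 6.1115, 6.7974, 7, 8.4373, 9.1628]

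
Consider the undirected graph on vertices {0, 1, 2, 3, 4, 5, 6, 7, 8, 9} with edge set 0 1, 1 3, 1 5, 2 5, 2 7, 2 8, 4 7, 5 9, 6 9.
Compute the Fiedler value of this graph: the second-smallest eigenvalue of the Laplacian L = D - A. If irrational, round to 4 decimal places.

Reading degrees in the order [0, 1, 2, 3, 4, 5, 6, 7, 8, 9] gives [1, 3, 3, 1, 1, 3, 1, 2, 1, 2]; set D = diag(1, 3, 3, 1, 1, 3, 1, 2, 1, 2) and form L = D - A. The smallest Laplacian eigenvalue is always 0. The next one, lambda_2 = 0.2076, measures how hard the graph is to disconnect: larger values mean better connectivity.

0.2076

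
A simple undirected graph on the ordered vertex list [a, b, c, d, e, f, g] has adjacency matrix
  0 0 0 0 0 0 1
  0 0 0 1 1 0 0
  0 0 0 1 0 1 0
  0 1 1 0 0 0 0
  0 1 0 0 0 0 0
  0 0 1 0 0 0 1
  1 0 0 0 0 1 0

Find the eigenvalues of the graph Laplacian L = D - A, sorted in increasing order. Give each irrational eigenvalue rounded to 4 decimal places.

Reading degrees in the order [a, b, c, d, e, f, g] gives [1, 2, 2, 2, 1, 2, 2]; set D = diag(1, 2, 2, 2, 1, 2, 2) and form L = D - A. Since every row of L sums to 0, the all-ones vector is in the kernel and 0 is an eigenvalue. The eigenvalues sum to 12, which equals trace(L) = 2|E|.

[0, 0.1981, 0.7530, 1.5550, 2.4450, 3.2470, 3.8019]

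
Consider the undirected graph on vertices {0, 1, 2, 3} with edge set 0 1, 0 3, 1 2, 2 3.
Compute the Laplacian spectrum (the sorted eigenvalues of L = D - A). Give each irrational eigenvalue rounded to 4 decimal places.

[0, 2, 2, 4]

Each diagonal entry of L is the vertex degree and each off-diagonal entry is -1 where an edge is present, 0 otherwise; in the order [0, 1, 2, 3] the diagonal is [2, 2, 2, 2]. L is symmetric positive semidefinite, so every eigenvalue is real and nonnegative. The single zero eigenvalue shows the graph is connected. There is one zero in the spectrum, matching the 1 component.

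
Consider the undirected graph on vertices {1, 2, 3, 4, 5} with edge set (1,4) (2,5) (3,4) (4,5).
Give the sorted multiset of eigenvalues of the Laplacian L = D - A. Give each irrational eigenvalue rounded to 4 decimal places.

[0, 0.5188, 1, 2.3111, 4.1701]

Each diagonal entry of L is the vertex degree and each off-diagonal entry is -1 where an edge is present, 0 otherwise; in the order [1, 2, 3, 4, 5] the diagonal is [1, 1, 1, 3, 2]. The multiplicity of 0 as a Laplacian eigenvalue equals the number of connected components. The single zero eigenvalue shows the graph is connected. The largest eigenvalue, 4.1701, is at most the vertex count 5.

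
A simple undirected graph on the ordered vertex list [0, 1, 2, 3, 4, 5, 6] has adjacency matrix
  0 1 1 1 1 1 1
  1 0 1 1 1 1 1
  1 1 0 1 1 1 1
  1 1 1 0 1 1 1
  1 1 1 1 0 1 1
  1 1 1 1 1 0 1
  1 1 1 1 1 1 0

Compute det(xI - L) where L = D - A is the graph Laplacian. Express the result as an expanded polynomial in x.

Reading degrees in the order [0, 1, 2, 3, 4, 5, 6] gives [6, 6, 6, 6, 6, 6, 6]; set D = diag(6, 6, 6, 6, 6, 6, 6) and form L = D - A. Computing det(xI - L) by cofactor expansion (or equivalently via sum-over-permutations) gives x^7 - 42x^6 + 735x^5 - 6860x^4 + 36015x^3 - 100842x^2 + 117649x. Since p(0) = det(-L) = 0, x divides p(x). The eigenvalues sum to 42, which equals trace(L) = 2|E|.

x^7 - 42x^6 + 735x^5 - 6860x^4 + 36015x^3 - 100842x^2 + 117649x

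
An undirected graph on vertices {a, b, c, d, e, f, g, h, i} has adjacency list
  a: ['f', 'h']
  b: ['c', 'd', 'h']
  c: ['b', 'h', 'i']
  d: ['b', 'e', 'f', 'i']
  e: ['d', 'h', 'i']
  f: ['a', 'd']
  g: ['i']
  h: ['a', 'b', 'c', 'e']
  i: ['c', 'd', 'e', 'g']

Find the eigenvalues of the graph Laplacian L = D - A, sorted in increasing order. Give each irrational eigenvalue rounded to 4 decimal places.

Reading degrees in the order [a, b, c, d, e, f, g, h, i] gives [2, 3, 3, 4, 3, 2, 1, 4, 4]; set D = diag(2, 3, 3, 4, 3, 2, 1, 4, 4) and form L = D - A. Since every row of L sums to 0, the all-ones vector is in the kernel and 0 is an eigenvalue. The largest eigenvalue, 5.8052, is at most the vertex count 9.

[0, 0.7177, 1.2708, 2.1449, 2.6239, 3.5070, 4.2313, 5.6992, 5.8052]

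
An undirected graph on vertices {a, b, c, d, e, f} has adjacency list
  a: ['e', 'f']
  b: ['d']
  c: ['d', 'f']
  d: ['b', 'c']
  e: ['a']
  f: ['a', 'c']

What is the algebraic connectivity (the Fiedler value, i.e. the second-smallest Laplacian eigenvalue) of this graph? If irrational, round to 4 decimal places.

Reading degrees in the order [a, b, c, d, e, f] gives [2, 1, 2, 2, 1, 2]; set D = diag(2, 1, 2, 2, 1, 2) and form L = D - A. The sorted Laplacian eigenvalues are [0, 0.2679, 1, 2, 3, 3.7321]; the algebraic connectivity is the second entry, 0.2679. The largest eigenvalue, 3.7321, is at most the vertex count 6.

0.2679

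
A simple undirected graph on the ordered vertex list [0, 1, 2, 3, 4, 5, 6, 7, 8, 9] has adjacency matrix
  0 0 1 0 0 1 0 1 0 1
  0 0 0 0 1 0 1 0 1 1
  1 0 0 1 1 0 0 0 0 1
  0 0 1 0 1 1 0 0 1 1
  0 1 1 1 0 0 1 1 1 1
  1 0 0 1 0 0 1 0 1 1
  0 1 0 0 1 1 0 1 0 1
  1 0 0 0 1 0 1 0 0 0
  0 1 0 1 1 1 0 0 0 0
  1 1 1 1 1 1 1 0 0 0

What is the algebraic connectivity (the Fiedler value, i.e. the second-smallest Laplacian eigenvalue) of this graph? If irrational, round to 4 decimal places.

2.4343

Each diagonal entry of L is the vertex degree and each off-diagonal entry is -1 where an edge is present, 0 otherwise; in the order [0, 1, 2, 3, 4, 5, 6, 7, 8, 9] the diagonal is [4, 4, 4, 5, 7, 5, 5, 3, 4, 7]. Computing the eigenvalues of L and sorting gives [0, 2.4343, 2.8913, 4, 4.2656, 4.7900, 6.1584, 7, 7.9335, 8.5270]. The Fiedler value lambda_2 = 2.4343 is strictly positive, so the graph is connected. There is one zero in the spectrum, matching the 1 component.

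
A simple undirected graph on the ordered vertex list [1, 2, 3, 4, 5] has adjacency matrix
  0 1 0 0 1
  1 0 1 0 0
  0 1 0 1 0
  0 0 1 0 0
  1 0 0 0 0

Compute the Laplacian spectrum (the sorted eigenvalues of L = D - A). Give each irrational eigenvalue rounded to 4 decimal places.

Each diagonal entry of L is the vertex degree and each off-diagonal entry is -1 where an edge is present, 0 otherwise; in the order [1, 2, 3, 4, 5] the diagonal is [2, 2, 2, 1, 1]. Diagonalising L (or applying a numerical eigensolver to the 5x5 matrix) gives the spectrum above. The single zero eigenvalue shows the graph is connected. By the matrix-tree theorem the graph has (1/5) * product of the nonzero eigenvalues = 1 spanning tree.

[0, 0.3820, 1.3820, 2.6180, 3.6180]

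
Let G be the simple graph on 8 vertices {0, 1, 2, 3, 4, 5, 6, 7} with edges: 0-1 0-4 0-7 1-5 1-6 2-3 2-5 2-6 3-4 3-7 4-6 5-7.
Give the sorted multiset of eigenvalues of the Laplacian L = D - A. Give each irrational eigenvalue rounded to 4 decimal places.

Each diagonal entry of L is the vertex degree and each off-diagonal entry is -1 where an edge is present, 0 otherwise; in the order [0, 1, 2, 3, 4, 5, 6, 7] the diagonal is [3, 3, 3, 3, 3, 3, 3, 3]. The multiplicity of 0 as a Laplacian eigenvalue equals the number of connected components. By the matrix-tree theorem the graph has (1/8) * product of the nonzero eigenvalues = 384 spanning trees.

[0, 2, 2, 2, 4, 4, 4, 6]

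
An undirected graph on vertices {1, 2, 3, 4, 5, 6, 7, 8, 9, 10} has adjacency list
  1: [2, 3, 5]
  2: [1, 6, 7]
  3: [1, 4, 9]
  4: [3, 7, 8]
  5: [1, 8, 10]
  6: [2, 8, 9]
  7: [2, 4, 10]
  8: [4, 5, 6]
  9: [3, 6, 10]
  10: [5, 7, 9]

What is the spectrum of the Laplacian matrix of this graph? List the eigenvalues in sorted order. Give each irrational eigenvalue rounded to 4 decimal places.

Reading degrees in the order [1, 2, 3, 4, 5, 6, 7, 8, 9, 10] gives [3, 3, 3, 3, 3, 3, 3, 3, 3, 3]; set D = diag(3, 3, 3, 3, 3, 3, 3, 3, 3, 3) and form L = D - A. Diagonalising L (or applying a numerical eigensolver to the 10x10 matrix) gives the spectrum above. The eigenvalues sum to 30, which equals trace(L) = 2|E|.

[0, 2, 2, 2, 2, 2, 5, 5, 5, 5]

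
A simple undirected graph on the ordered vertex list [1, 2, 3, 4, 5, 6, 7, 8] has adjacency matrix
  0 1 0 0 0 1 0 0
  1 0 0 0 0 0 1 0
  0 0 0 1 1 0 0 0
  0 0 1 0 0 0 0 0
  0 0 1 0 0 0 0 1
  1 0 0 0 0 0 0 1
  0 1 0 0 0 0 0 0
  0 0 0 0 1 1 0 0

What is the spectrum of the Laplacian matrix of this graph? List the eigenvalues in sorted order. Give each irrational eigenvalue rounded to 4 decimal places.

Reading degrees in the order [1, 2, 3, 4, 5, 6, 7, 8] gives [2, 2, 2, 1, 2, 2, 1, 2]; set D = diag(2, 2, 2, 1, 2, 2, 1, 2) and form L = D - A. Diagonalising L (or applying a numerical eigensolver to the 8x8 matrix) gives the spectrum above. The single zero eigenvalue shows the graph is connected. There is one zero in the spectrum, matching the 1 component.

[0, 0.1522, 0.5858, 1.2346, 2, 2.7654, 3.4142, 3.8478]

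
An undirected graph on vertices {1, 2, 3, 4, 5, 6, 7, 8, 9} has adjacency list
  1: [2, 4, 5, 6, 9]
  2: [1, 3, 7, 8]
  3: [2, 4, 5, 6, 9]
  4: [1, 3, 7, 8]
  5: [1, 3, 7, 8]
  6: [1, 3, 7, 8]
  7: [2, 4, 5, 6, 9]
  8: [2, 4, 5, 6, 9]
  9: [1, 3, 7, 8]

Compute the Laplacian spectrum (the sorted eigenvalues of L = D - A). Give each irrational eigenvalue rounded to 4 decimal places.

Reading degrees in the order [1, 2, 3, 4, 5, 6, 7, 8, 9] gives [5, 4, 5, 4, 4, 4, 5, 5, 4]; set D = diag(5, 4, 5, 4, 4, 4, 5, 5, 4) and form L = D - A. Diagonalising L (or applying a numerical eigensolver to the 9x9 matrix) gives the spectrum above. The largest eigenvalue, 9, is at most the vertex count 9. There is one zero in the spectrum, matching the 1 component.

[0, 4, 4, 4, 4, 5, 5, 5, 9]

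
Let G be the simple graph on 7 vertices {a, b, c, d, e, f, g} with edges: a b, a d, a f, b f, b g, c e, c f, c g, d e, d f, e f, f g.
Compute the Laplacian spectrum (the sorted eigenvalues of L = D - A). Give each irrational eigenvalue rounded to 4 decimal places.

[0, 2, 2, 4, 4, 5, 7]

Each diagonal entry of L is the vertex degree and each off-diagonal entry is -1 where an edge is present, 0 otherwise; in the order [a, b, c, d, e, f, g] the diagonal is [3, 3, 3, 3, 3, 6, 3]. Diagonalising L (or applying a numerical eigensolver to the 7x7 matrix) gives the spectrum above. The single zero eigenvalue shows the graph is connected. The eigenvalues sum to 24, which equals trace(L) = 2|E|. There is one zero in the spectrum, matching the 1 component.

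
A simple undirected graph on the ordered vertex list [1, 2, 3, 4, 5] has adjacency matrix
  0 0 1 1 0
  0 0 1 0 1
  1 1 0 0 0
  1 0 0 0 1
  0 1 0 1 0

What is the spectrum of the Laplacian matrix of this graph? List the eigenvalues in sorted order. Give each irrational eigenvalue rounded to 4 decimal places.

[0, 1.3820, 1.3820, 3.6180, 3.6180]

With the vertex order [1, 2, 3, 4, 5], the degrees are [2, 2, 2, 2, 2], giving D = diag(2, 2, 2, 2, 2) and L = D - A. Diagonalising L (or applying a numerical eigensolver to the 5x5 matrix) gives the spectrum above. The single zero eigenvalue shows the graph is connected.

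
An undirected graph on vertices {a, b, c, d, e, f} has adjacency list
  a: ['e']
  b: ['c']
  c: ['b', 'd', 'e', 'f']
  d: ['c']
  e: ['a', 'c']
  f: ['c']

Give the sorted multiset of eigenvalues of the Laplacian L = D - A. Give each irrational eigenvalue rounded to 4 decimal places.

[0, 0.4859, 1, 1, 2.4280, 5.0861]

Reading degrees in the order [a, b, c, d, e, f] gives [1, 1, 4, 1, 2, 1]; set D = diag(1, 1, 4, 1, 2, 1) and form L = D - A. L is symmetric positive semidefinite, so every eigenvalue is real and nonnegative. There is one zero in the spectrum, matching the 1 component. The largest eigenvalue, 5.0861, is at most the vertex count 6.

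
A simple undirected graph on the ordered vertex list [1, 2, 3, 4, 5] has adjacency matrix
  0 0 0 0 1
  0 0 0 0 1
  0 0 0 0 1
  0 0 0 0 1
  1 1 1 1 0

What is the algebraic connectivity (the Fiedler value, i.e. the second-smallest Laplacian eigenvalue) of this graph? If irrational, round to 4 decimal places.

1

Reading degrees in the order [1, 2, 3, 4, 5] gives [1, 1, 1, 1, 4]; set D = diag(1, 1, 1, 1, 4) and form L = D - A. The sorted Laplacian eigenvalues are [0, 1, 1, 1, 5]; the algebraic connectivity is the second entry, 1. The eigenvalues sum to 8, which equals trace(L) = 2|E|.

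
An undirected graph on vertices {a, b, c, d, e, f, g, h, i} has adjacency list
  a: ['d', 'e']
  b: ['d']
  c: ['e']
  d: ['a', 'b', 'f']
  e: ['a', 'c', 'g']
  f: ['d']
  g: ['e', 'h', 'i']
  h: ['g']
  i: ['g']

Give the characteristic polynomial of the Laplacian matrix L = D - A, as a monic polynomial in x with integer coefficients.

With the vertex order [a, b, c, d, e, f, g, h, i], the degrees are [2, 1, 1, 3, 3, 1, 3, 1, 1], giving D = diag(2, 1, 1, 3, 3, 1, 3, 1, 1) and L = D - A. Computing det(xI - L) by cofactor expansion (or equivalently via sum-over-permutations) gives x^9 - 16x^8 + 102x^7 - 334x^6 + 608x^5 - 626x^4 + 352x^3 - 96x^2 + 9x. The constant term is 0 because L is singular (the all-ones vector lies in its kernel). The largest eigenvalue, 4.6907, is at most the vertex count 9.

x^9 - 16x^8 + 102x^7 - 334x^6 + 608x^5 - 626x^4 + 352x^3 - 96x^2 + 9x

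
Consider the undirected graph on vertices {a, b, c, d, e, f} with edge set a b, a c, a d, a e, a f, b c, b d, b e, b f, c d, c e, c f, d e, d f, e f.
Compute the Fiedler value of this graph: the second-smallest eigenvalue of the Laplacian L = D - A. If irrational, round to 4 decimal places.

With the vertex order [a, b, c, d, e, f], the degrees are [5, 5, 5, 5, 5, 5], giving D = diag(5, 5, 5, 5, 5, 5) and L = D - A. The smallest Laplacian eigenvalue is always 0. The next one, lambda_2 = 6, measures how hard the graph is to disconnect: larger values mean better connectivity. There is one zero in the spectrum, matching the 1 component.

6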